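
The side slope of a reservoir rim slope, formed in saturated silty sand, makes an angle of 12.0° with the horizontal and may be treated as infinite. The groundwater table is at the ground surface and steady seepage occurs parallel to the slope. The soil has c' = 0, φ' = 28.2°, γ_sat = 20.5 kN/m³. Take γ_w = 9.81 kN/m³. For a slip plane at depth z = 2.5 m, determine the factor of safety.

With seepage parallel to the slope and the water table at the surface, the effective normal stress on the slip plane uses the buoyant unit weight γ' = γ_sat − γ_w while the driving shear stress uses γ_sat:
FS = [c' + γ' z cos²β tanφ'] / [γ_sat z sinβ cosβ]
(For c' = 0 this reduces to FS = (γ'/γ_sat)·tanφ'/tanβ.)
γ' = 20.5 − 9.81 = 10.69 kN/m³
Numerator = 0.0 + 10.69·2.5·cos²12.0°·tan28.2° = 0.0 + 10.69·2.5·0.9568·0.5362 = 13.710 kPa
Denominator = 20.5·2.5·sin12.0°·cos12.0° = 20.5·2.5·0.2079·0.9781 = 10.423 kPa
FS = 13.710 / 10.423 = 1.315

FS = 1.32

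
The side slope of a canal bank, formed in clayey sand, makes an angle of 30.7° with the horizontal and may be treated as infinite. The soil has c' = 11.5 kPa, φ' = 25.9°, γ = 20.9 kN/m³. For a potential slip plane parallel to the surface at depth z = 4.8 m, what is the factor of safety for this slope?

For an infinite slope with a slip plane parallel to the surface (no pore pressure): FS = [c' + γz cos²β tanφ'] / [γz sinβ cosβ].
γz = 20.9·4.8 = 100.32 kN/m²
Numerator = 11.5 + 100.32·cos²30.7°·tan25.9° = 11.5 + 100.32·0.7393·0.4856 = 47.516 kPa
Denominator = 100.32·sin30.7°·cos30.7° = 100.32·0.5105·0.8599 = 44.040 kPa
FS = 47.516 / 44.040 = 1.079

FS = 1.08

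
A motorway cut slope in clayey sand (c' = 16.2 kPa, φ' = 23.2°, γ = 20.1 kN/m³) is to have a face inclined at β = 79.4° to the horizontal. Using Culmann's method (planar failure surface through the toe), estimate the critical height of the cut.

Culmann's analysis gives the critical failure plane at α_cr = (β + φ')/2 = (79.4 + 23.2)/2 = 51.3°, and the critical height
H_c = (4c'/γ) · sinβ cosφ' / [1 − cos(β − φ')]
    = (4·16.2/20.1) · sin79.4°·cos23.2° / [1 − cos(56.2°)]
    = 3.224 · 0.9829·0.9191 / [1 − 0.5563]
    = 3.224 · 0.9035 / 0.4437
    = 6.56 m

H_c = 6.56 m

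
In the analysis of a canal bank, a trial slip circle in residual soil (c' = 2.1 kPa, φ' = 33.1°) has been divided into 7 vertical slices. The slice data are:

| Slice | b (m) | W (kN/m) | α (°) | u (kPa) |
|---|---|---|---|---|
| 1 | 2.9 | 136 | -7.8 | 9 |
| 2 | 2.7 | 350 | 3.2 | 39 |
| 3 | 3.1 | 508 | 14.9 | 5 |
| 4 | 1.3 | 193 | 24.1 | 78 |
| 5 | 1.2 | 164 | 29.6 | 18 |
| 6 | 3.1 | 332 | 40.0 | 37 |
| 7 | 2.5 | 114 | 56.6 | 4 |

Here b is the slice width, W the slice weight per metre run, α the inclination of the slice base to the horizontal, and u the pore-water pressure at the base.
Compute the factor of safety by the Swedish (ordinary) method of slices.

Ordinary method of slices: FS = Σ[c'·Δl_i + (W_i cosα_i − u_i·Δl_i)·tanφ'] / Σ W_i sinα_i, with Δl_i = b_i / cosα_i.
Slice 1: Δl = 2.9/cos(-7.8°) = 2.927 m; N'_1 = 136·cos(-7.8°) − 9·2.927 = 108.4; c'Δl = 6.15; W sinα = -18.5
Slice 2: Δl = 2.7/cos3.2° = 2.704 m; N'_2 = 350·cos3.2° − 39·2.704 = 244.0; c'Δl = 5.68; W sinα = 19.5
Slice 3: Δl = 3.1/cos14.9° = 3.208 m; N'_3 = 508·cos14.9° − 5·3.208 = 474.9; c'Δl = 6.74; W sinα = 130.6
Slice 4: Δl = 1.3/cos24.1° = 1.424 m; N'_4 = 193·cos24.1° − 78·1.424 = 65.1; c'Δl = 2.99; W sinα = 78.8
Slice 5: Δl = 1.2/cos29.6° = 1.380 m; N'_5 = 164·cos29.6° − 18·1.380 = 117.8; c'Δl = 2.90; W sinα = 81.0
Slice 6: Δl = 3.1/cos40.0° = 4.047 m; N'_6 = 332·cos40.0° − 37·4.047 = 104.6; c'Δl = 8.50; W sinα = 213.4
Slice 7: Δl = 2.5/cos56.6° = 4.541 m; N'_7 = 114·cos56.6° − 4·4.541 = 44.6; c'Δl = 9.54; W sinα = 95.2
Σc'Δl = 42.5 kN/m; ΣN' = 1159.3 kN/m; ΣW sinα = 600.1 kN/m
Resisting = 42.5 + 1159.3·tan33.1° = 42.5 + 755.7 = 798.2 kN/m
FS = 798.2 / 600.1 = 1.330

FS = 1.33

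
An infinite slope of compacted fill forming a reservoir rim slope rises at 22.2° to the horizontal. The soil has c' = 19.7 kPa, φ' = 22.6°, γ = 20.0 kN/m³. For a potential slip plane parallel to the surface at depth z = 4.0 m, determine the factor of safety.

For an infinite slope with a slip plane parallel to the surface (no pore pressure): FS = [c' + γz cos²β tanφ'] / [γz sinβ cosβ].
γz = 20.0·4.0 = 80.00 kN/m²
Numerator = 19.7 + 80.00·cos²22.2°·tan22.6° = 19.7 + 80.00·0.8572·0.4163 = 48.247 kPa
Denominator = 80.00·sin22.2°·cos22.2° = 80.00·0.3778·0.9259 = 27.987 kPa
FS = 48.247 / 27.987 = 1.724

FS = 1.72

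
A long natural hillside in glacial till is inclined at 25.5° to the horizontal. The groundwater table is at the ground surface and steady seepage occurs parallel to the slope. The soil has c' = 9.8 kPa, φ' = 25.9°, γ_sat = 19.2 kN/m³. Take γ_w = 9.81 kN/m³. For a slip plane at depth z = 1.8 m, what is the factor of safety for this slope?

With seepage parallel to the slope and the water table at the surface, the effective normal stress on the slip plane uses the buoyant unit weight γ' = γ_sat − γ_w while the driving shear stress uses γ_sat:
FS = [c' + γ' z cos²β tanφ'] / [γ_sat z sinβ cosβ]
γ' = 19.2 − 9.81 = 9.39 kN/m³
Numerator = 9.8 + 9.39·1.8·cos²25.5°·tan25.9° = 9.8 + 9.39·1.8·0.8147·0.4856 = 16.486 kPa
Denominator = 19.2·1.8·sin25.5°·cos25.5° = 19.2·1.8·0.4305·0.9026 = 13.429 kPa
FS = 16.486 / 13.429 = 1.228

FS = 1.23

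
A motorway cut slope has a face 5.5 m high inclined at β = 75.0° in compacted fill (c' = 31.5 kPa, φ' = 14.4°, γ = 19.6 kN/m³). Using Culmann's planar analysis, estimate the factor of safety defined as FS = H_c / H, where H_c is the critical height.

FS = 2.15

H_c = (4c'/γ) · sinβ cosφ' / [1 − cos(β − φ')]
    = (4·31.5/19.6) · sin75.0°·cos14.4° / [1 − cos60.6°]
    = 6.429 · 0.9356 / 0.5091 = 11.81 m
FS = H_c / H = 11.81 / 5.5 = 2.148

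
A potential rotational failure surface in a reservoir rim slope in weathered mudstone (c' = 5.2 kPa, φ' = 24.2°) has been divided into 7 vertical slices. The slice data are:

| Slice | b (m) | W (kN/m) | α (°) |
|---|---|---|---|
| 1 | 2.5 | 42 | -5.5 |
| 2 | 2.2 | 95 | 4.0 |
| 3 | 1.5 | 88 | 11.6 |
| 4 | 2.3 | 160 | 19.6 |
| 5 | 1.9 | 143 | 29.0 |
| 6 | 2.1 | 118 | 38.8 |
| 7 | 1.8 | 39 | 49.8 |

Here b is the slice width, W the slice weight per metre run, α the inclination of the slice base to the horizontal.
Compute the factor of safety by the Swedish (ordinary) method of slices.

FS = 1.46

Ordinary method of slices: FS = Σ[c'·Δl_i + (W_i cosα_i)·tanφ'] / Σ W_i sinα_i, with Δl_i = b_i / cosα_i.
Slice 1: Δl = 2.5/cos(-5.5°) = 2.512 m; N'_1 = 42·cos(-5.5°) = 41.8; c'Δl = 13.06; W sinα = -4.0
Slice 2: Δl = 2.2/cos4.0° = 2.205 m; N'_2 = 95·cos4.0° = 94.8; c'Δl = 11.47; W sinα = 6.6
Slice 3: Δl = 1.5/cos11.6° = 1.531 m; N'_3 = 88·cos11.6° = 86.2; c'Δl = 7.96; W sinα = 17.7
Slice 4: Δl = 2.3/cos19.6° = 2.441 m; N'_4 = 160·cos19.6° = 150.7; c'Δl = 12.70; W sinα = 53.7
Slice 5: Δl = 1.9/cos29.0° = 2.172 m; N'_5 = 143·cos29.0° = 125.1; c'Δl = 11.30; W sinα = 69.3
Slice 6: Δl = 2.1/cos38.8° = 2.695 m; N'_6 = 118·cos38.8° = 92.0; c'Δl = 14.01; W sinα = 73.9
Slice 7: Δl = 1.8/cos49.8° = 2.789 m; N'_7 = 39·cos49.8° = 25.2; c'Δl = 14.50; W sinα = 29.8
Σc'Δl = 85.0 kN/m; ΣN' = 615.7 kN/m; ΣW sinα = 247.0 kN/m
Resisting = 85.0 + 615.7·tan24.2° = 85.0 + 276.7 = 361.7 kN/m
FS = 361.7 / 247.0 = 1.464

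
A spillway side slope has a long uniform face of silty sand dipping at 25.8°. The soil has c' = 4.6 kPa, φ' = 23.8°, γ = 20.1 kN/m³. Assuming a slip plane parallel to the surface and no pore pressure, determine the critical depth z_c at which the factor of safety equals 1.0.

z_c = 6.66 m

Setting FS = 1.00 in FS = [c' + γz cos²β tanφ'] / [γz sinβ cosβ] and solving for z:
z = c' / [γ cosβ (FS·sinβ − cosβ·tanφ')]
  = 4.6 / [20.1·cos25.8°·(1.00·sin25.8° − cos25.8°·tan23.8°)]
  = 4.6 / [20.1·0.9003·(1.00·0.4352 − 0.9003·0.4411)]
  = 4.6 / 0.6903 = 6.664 m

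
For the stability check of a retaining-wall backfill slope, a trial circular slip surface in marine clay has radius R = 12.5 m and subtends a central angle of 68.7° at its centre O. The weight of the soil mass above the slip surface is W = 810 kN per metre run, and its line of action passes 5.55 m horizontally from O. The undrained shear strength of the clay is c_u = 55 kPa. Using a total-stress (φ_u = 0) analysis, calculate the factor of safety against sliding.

Taking moments about the centre O, the resisting moment is provided by the undrained shear strength acting along the arc:
Arc length L_a = R·θ = 12.5·(68.7°·π/180) = 12.5·1.1990 = 14.99 m
M_R = c_u·L_a·R = 55·14.99·12.5 = 10304.3 kN·m/m
M_D = W·d = 810·5.55 = 4495.5 kN·m/m
FS = M_R / M_D = 10304.3 / 4495.5 = 2.292

FS = 2.29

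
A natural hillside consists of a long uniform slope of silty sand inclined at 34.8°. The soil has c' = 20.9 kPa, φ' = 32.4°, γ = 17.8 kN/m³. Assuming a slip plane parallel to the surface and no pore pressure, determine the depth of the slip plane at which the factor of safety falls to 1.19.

Setting FS = 1.19 in FS = [c' + γz cos²β tanφ'] / [γz sinβ cosβ] and solving for z:
z = c' / [γ cosβ (FS·sinβ − cosβ·tanφ')]
  = 20.9 / [17.8·cos34.8°·(1.19·sin34.8° − cos34.8°·tan32.4°)]
  = 20.9 / [17.8·0.8211·(1.19·0.5707 − 0.8211·0.6346)]
  = 20.9 / 2.3099 = 9.048 m

z = 9.05 m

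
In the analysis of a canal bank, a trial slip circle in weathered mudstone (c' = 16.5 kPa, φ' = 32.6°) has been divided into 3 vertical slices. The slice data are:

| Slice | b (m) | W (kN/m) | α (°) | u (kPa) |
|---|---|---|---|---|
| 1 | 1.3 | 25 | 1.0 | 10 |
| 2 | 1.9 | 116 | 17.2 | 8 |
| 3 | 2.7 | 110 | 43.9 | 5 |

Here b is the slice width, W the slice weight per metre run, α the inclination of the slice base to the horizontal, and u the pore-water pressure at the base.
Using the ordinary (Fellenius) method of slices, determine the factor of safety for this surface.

FS = 2.01

Ordinary method of slices: FS = Σ[c'·Δl_i + (W_i cosα_i − u_i·Δl_i)·tanφ'] / Σ W_i sinα_i, with Δl_i = b_i / cosα_i.
Slice 1: Δl = 1.3/cos1.0° = 1.300 m; N'_1 = 25·cos1.0° − 10·1.300 = 12.0; c'Δl = 21.45; W sinα = 0.4
Slice 2: Δl = 1.9/cos17.2° = 1.989 m; N'_2 = 116·cos17.2° − 8·1.989 = 94.9; c'Δl = 32.82; W sinα = 34.3
Slice 3: Δl = 2.7/cos43.9° = 3.747 m; N'_3 = 110·cos43.9° − 5·3.747 = 60.5; c'Δl = 61.83; W sinα = 76.3
Σc'Δl = 116.1 kN/m; ΣN' = 167.4 kN/m; ΣW sinα = 111.0 kN/m
Resisting = 116.1 + 167.4·tan32.6° = 116.1 + 107.1 = 223.2 kN/m
FS = 223.2 / 111.0 = 2.010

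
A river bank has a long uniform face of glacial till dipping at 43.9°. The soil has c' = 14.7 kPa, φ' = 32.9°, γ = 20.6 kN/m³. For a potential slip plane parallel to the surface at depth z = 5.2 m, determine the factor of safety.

FS = 0.95

For an infinite slope with a slip plane parallel to the surface (no pore pressure): FS = [c' + γz cos²β tanφ'] / [γz sinβ cosβ].
γz = 20.6·5.2 = 107.12 kN/m²
Numerator = 14.7 + 107.12·cos²43.9°·tan32.9° = 14.7 + 107.12·0.5192·0.6469 = 50.680 kPa
Denominator = 107.12·sin43.9°·cos43.9° = 107.12·0.6934·0.7206 = 53.521 kPa
FS = 50.680 / 53.521 = 0.947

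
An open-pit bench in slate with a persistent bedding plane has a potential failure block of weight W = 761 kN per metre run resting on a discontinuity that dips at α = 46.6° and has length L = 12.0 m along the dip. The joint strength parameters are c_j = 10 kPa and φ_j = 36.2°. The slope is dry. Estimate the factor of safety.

Resolving the block weight along and normal to the plane and applying the Mohr–Coulomb strength on the joint:
N' = W cosα = 761·cos46.6° = 522.9 kN/m
Driving force T = W sinα = 761·sin46.6° = 552.9 kN/m
Resisting force R = c_j·L + N'·tanφ_j = 10·12.0 + 522.9·tan36.2° = 120.0 + 382.7 = 502.7 kN/m
FS = R / T = 502.7 / 552.9 = 0.909

FS = 0.91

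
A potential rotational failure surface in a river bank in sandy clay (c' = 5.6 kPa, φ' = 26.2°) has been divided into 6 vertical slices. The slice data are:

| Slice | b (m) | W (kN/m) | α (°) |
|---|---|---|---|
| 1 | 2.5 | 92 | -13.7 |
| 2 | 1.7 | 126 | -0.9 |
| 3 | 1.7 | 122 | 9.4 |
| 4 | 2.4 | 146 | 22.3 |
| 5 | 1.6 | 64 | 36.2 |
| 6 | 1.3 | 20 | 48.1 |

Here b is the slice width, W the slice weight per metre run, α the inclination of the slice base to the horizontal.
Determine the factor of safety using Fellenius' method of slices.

Ordinary method of slices: FS = Σ[c'·Δl_i + (W_i cosα_i)·tanφ'] / Σ W_i sinα_i, with Δl_i = b_i / cosα_i.
Slice 1: Δl = 2.5/cos(-13.7°) = 2.573 m; N'_1 = 92·cos(-13.7°) = 89.4; c'Δl = 14.41; W sinα = -21.8
Slice 2: Δl = 1.7/cos(-0.9°) = 1.700 m; N'_2 = 126·cos(-0.9°) = 126.0; c'Δl = 9.52; W sinα = -2.0
Slice 3: Δl = 1.7/cos9.4° = 1.723 m; N'_3 = 122·cos9.4° = 120.4; c'Δl = 9.65; W sinα = 19.9
Slice 4: Δl = 2.4/cos22.3° = 2.594 m; N'_4 = 146·cos22.3° = 135.1; c'Δl = 14.53; W sinα = 55.4
Slice 5: Δl = 1.6/cos36.2° = 1.983 m; N'_5 = 64·cos36.2° = 51.6; c'Δl = 11.10; W sinα = 37.8
Slice 6: Δl = 1.3/cos48.1° = 1.947 m; N'_6 = 20·cos48.1° = 13.4; c'Δl = 10.90; W sinα = 14.9
Σc'Δl = 70.1 kN/m; ΣN' = 535.8 kN/m; ΣW sinα = 104.2 kN/m
Resisting = 70.1 + 535.8·tan26.2° = 70.1 + 263.7 = 333.8 kN/m
FS = 333.8 / 104.2 = 3.202

FS = 3.20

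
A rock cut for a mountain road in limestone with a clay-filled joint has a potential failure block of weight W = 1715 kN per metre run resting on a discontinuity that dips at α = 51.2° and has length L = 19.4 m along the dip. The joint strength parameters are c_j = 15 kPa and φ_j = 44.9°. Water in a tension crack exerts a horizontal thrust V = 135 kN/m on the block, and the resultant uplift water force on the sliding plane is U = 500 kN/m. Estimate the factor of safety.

FS = 0.53

Resolving the block weight along and normal to the plane and applying the Mohr–Coulomb strength on the joint:
N' = W cosα − U − V sinα = 1715·cos51.2° − 500 − 135·sin51.2° = 469.4 kN/m
Driving force T = W sinα + V cosα = 1715·sin51.2° + 135·cos51.2° = 1421.2 kN/m
Resisting force R = c_j·L + N'·tanφ_j = 15·19.4 + 469.4·tan44.9° = 291.0 + 467.8 = 758.8 kN/m
FS = R / T = 758.8 / 1421.2 = 0.534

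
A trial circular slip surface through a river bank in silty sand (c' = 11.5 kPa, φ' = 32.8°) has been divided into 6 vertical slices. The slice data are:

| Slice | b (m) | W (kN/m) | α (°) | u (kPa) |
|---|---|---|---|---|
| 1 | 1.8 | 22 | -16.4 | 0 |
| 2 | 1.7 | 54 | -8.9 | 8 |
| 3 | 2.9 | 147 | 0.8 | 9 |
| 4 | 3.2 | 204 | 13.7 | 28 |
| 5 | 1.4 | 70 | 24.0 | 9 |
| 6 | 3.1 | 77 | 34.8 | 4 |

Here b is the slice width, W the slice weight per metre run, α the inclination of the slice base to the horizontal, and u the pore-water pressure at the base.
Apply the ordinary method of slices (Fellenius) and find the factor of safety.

FS = 3.90

Ordinary method of slices: FS = Σ[c'·Δl_i + (W_i cosα_i − u_i·Δl_i)·tanφ'] / Σ W_i sinα_i, with Δl_i = b_i / cosα_i.
Slice 1: Δl = 1.8/cos(-16.4°) = 1.876 m; N'_1 = 22·cos(-16.4°) − 0·1.876 = 21.1; c'Δl = 21.58; W sinα = -6.2
Slice 2: Δl = 1.7/cos(-8.9°) = 1.721 m; N'_2 = 54·cos(-8.9°) − 8·1.721 = 39.6; c'Δl = 19.79; W sinα = -8.4
Slice 3: Δl = 2.9/cos0.8° = 2.900 m; N'_3 = 147·cos0.8° − 9·2.900 = 120.9; c'Δl = 33.35; W sinα = 2.1
Slice 4: Δl = 3.2/cos13.7° = 3.294 m; N'_4 = 204·cos13.7° − 28·3.294 = 106.0; c'Δl = 37.88; W sinα = 48.3
Slice 5: Δl = 1.4/cos24.0° = 1.532 m; N'_5 = 70·cos24.0° − 9·1.532 = 50.2; c'Δl = 17.62; W sinα = 28.5
Slice 6: Δl = 3.1/cos34.8° = 3.775 m; N'_6 = 77·cos34.8° − 4·3.775 = 48.1; c'Δl = 43.41; W sinα = 43.9
Σc'Δl = 173.6 kN/m; ΣN' = 385.8 kN/m; ΣW sinα = 108.2 kN/m
Resisting = 173.6 + 385.8·tan32.8° = 173.6 + 248.6 = 422.3 kN/m
FS = 422.3 / 108.2 = 3.902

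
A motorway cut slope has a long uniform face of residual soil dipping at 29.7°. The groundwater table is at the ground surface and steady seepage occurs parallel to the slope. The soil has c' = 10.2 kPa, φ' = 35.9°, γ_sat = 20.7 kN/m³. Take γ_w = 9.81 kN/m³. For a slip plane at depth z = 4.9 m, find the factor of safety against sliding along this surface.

With seepage parallel to the slope and the water table at the surface, the effective normal stress on the slip plane uses the buoyant unit weight γ' = γ_sat − γ_w while the driving shear stress uses γ_sat:
FS = [c' + γ' z cos²β tanφ'] / [γ_sat z sinβ cosβ]
γ' = 20.7 − 9.81 = 10.89 kN/m³
Numerator = 10.2 + 10.89·4.9·cos²29.7°·tan35.9° = 10.2 + 10.89·4.9·0.7545·0.7239 = 39.345 kPa
Denominator = 20.7·4.9·sin29.7°·cos29.7° = 20.7·4.9·0.4955·0.8686 = 43.653 kPa
FS = 39.345 / 43.653 = 0.901

FS = 0.90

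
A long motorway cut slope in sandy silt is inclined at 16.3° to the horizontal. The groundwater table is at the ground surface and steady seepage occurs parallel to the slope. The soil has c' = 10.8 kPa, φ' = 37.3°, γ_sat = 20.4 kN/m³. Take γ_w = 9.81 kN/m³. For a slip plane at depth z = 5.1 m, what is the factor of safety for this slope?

With seepage parallel to the slope and the water table at the surface, the effective normal stress on the slip plane uses the buoyant unit weight γ' = γ_sat − γ_w while the driving shear stress uses γ_sat:
FS = [c' + γ' z cos²β tanφ'] / [γ_sat z sinβ cosβ]
γ' = 20.4 − 9.81 = 10.59 kN/m³
Numerator = 10.8 + 10.59·5.1·cos²16.3°·tan37.3° = 10.8 + 10.59·5.1·0.9212·0.7618 = 48.703 kPa
Denominator = 20.4·5.1·sin16.3°·cos16.3° = 20.4·5.1·0.2807·0.9598 = 28.027 kPa
FS = 48.703 / 28.027 = 1.738

FS = 1.74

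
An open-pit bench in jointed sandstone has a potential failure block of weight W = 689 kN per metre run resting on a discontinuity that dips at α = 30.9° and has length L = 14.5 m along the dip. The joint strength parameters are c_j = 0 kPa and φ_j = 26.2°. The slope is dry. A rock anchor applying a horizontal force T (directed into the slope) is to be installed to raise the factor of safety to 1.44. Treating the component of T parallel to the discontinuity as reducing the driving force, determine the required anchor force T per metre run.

Resolving forces along and normal to the sliding plane, with the horizontal anchor force T adding T·sinα to the effective normal force and T·cosα acting up the plane against the driving force:
FS = [c_jL + (W cosα + T sinα) tanφ_j] / [W sinα − T cosα]
Without the anchor: N' = 591.2 kN/m, driving T_d = 353.8 kN/m, resisting R = 0·14.5 + 591.2·tan26.2° = 290.9 kN/m, FS = 0.82.
Setting FS = 1.44 and solving for T:
1.44·(353.8 − T cos30.9°) = 290.9 + T sin30.9°·tan26.2°
T·(sin30.9°·tan26.2° + 1.44·cos30.9°) = 1.44·353.8 − 290.9
T·(0.5135·0.4921 + 1.44·0.8581) = 509.5 − 290.9 = 218.6
T·1.4883 = 218.6
T = 146.9 kN/m

T = 147 kN/m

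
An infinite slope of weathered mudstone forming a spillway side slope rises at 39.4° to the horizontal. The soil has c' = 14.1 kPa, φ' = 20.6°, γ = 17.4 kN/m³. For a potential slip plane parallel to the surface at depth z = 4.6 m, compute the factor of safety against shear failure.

FS = 0.82

For an infinite slope with a slip plane parallel to the surface (no pore pressure): FS = [c' + γz cos²β tanφ'] / [γz sinβ cosβ].
γz = 17.4·4.6 = 80.04 kN/m²
Numerator = 14.1 + 80.04·cos²39.4°·tan20.6° = 14.1 + 80.04·0.5971·0.3759 = 32.064 kPa
Denominator = 80.04·sin39.4°·cos39.4° = 80.04·0.6347·0.7727 = 39.258 kPa
FS = 32.064 / 39.258 = 0.817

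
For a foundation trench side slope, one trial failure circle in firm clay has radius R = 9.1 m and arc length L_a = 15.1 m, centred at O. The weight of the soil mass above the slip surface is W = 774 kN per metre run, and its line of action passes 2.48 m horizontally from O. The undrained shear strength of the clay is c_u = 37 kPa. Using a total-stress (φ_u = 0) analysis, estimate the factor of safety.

Taking moments about the centre O, the resisting moment is provided by the undrained shear strength acting along the arc:
M_R = c_u·L_a·R = 37·15.10·9.1 = 5084.2 kN·m/m
M_D = W·d = 774·2.48 = 1919.5 kN·m/m
FS = M_R / M_D = 5084.2 / 1919.5 = 2.649

FS = 2.65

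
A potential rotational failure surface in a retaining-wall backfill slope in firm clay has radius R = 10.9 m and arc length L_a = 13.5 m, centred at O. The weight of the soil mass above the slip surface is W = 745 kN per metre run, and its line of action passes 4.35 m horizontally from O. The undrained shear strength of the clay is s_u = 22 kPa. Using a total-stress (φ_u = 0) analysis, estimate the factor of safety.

Taking moments about the centre O, the resisting moment is provided by the undrained shear strength acting along the arc:
M_R = s_u·L_a·R = 22·13.50·10.9 = 3237.3 kN·m/m
M_D = W·d = 745·4.35 = 3240.7 kN·m/m
FS = M_R / M_D = 3237.3 / 3240.7 = 0.999

FS = 1.00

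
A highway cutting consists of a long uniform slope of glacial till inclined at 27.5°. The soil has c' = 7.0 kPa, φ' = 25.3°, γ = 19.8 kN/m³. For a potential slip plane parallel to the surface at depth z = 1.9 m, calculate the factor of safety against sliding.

FS = 1.36

For an infinite slope with a slip plane parallel to the surface (no pore pressure): FS = [c' + γz cos²β tanφ'] / [γz sinβ cosβ].
γz = 19.8·1.9 = 37.62 kN/m²
Numerator = 7.0 + 37.62·cos²27.5°·tan25.3° = 7.0 + 37.62·0.7868·0.4727 = 20.991 kPa
Denominator = 37.62·sin27.5°·cos27.5° = 37.62·0.4617·0.8870 = 15.408 kPa
FS = 20.991 / 15.408 = 1.362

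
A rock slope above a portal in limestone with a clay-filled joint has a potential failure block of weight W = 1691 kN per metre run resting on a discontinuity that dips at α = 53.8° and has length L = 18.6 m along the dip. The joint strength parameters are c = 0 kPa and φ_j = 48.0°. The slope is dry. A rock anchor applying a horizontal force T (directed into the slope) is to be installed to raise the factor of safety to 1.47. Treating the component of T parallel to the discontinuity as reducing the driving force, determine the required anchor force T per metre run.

Resolving forces along and normal to the sliding plane, with the horizontal anchor force T adding T·sinα to the effective normal force and T·cosα acting up the plane against the driving force:
FS = [cL + (W cosα + T sinα) tanφ_j] / [W sinα − T cosα]
Without the anchor: N' = 998.7 kN/m, driving T_d = 1364.6 kN/m, resisting R = 0·18.6 + 998.7·tan48.0° = 1109.2 kN/m, FS = 0.81.
Setting FS = 1.47 and solving for T:
1.47·(1364.6 − T cos53.8°) = 1109.2 + T sin53.8°·tan48.0°
T·(sin53.8°·tan48.0° + 1.47·cos53.8°) = 1.47·1364.6 − 1109.2
T·(0.8070·1.1106 + 1.47·0.5906) = 2005.9 − 1109.2 = 896.7
T·1.7644 = 896.7
T = 508.2 kN/m

T = 508 kN/m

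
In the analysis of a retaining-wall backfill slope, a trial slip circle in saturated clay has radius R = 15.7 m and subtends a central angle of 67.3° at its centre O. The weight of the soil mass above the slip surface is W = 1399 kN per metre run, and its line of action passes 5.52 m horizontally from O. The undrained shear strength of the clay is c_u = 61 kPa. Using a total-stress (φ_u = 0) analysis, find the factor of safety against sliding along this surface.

FS = 2.29

Taking moments about the centre O, the resisting moment is provided by the undrained shear strength acting along the arc:
Arc length L_a = R·θ = 15.7·(67.3°·π/180) = 15.7·1.1746 = 18.44 m
M_R = c_u·L_a·R = 61·18.44·15.7 = 17661.3 kN·m/m
M_D = W·d = 1399·5.52 = 7722.5 kN·m/m
FS = M_R / M_D = 17661.3 / 7722.5 = 2.287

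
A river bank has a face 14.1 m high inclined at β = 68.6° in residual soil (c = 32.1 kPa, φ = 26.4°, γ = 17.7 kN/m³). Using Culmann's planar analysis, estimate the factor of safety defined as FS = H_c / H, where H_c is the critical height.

FS = 1.66

H_c = (4c/γ) · sinβ cosφ / [1 − cos(β − φ)]
    = (4·32.1/17.7) · sin68.6°·cos26.4° / [1 − cos42.2°]
    = 7.254 · 0.8340 / 0.2592 = 23.34 m
FS = H_c / H = 23.34 / 14.1 = 1.655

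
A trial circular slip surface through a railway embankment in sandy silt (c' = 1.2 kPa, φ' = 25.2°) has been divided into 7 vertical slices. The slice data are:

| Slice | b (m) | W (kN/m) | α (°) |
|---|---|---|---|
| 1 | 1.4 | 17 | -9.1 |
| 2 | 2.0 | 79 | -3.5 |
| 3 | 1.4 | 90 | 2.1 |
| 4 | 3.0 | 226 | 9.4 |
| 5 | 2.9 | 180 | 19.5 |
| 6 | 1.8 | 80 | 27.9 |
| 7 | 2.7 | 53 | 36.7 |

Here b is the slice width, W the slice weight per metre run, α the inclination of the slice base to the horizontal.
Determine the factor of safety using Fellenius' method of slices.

FS = 2.13

Ordinary method of slices: FS = Σ[c'·Δl_i + (W_i cosα_i)·tanφ'] / Σ W_i sinα_i, with Δl_i = b_i / cosα_i.
Slice 1: Δl = 1.4/cos(-9.1°) = 1.418 m; N'_1 = 17·cos(-9.1°) = 16.8; c'Δl = 1.70; W sinα = -2.7
Slice 2: Δl = 2.0/cos(-3.5°) = 2.004 m; N'_2 = 79·cos(-3.5°) = 78.9; c'Δl = 2.40; W sinα = -4.8
Slice 3: Δl = 1.4/cos2.1° = 1.401 m; N'_3 = 90·cos2.1° = 89.9; c'Δl = 1.68; W sinα = 3.3
Slice 4: Δl = 3.0/cos9.4° = 3.041 m; N'_4 = 226·cos9.4° = 223.0; c'Δl = 3.65; W sinα = 36.9
Slice 5: Δl = 2.9/cos19.5° = 3.076 m; N'_5 = 180·cos19.5° = 169.7; c'Δl = 3.69; W sinα = 60.1
Slice 6: Δl = 1.8/cos27.9° = 2.037 m; N'_6 = 80·cos27.9° = 70.7; c'Δl = 2.44; W sinα = 37.4
Slice 7: Δl = 2.7/cos36.7° = 3.368 m; N'_7 = 53·cos36.7° = 42.5; c'Δl = 4.04; W sinα = 31.7
Σc'Δl = 19.6 kN/m; ΣN' = 691.4 kN/m; ΣW sinα = 161.9 kN/m
Resisting = 19.6 + 691.4·tan25.2° = 19.6 + 325.4 = 345.0 kN/m
FS = 345.0 / 161.9 = 2.131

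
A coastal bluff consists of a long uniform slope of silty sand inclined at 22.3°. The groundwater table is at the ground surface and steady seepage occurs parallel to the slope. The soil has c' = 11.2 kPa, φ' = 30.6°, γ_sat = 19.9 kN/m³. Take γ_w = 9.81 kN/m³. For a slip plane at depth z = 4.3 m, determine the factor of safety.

FS = 1.10

With seepage parallel to the slope and the water table at the surface, the effective normal stress on the slip plane uses the buoyant unit weight γ' = γ_sat − γ_w while the driving shear stress uses γ_sat:
FS = [c' + γ' z cos²β tanφ'] / [γ_sat z sinβ cosβ]
γ' = 19.9 − 9.81 = 10.09 kN/m³
Numerator = 11.2 + 10.09·4.3·cos²22.3°·tan30.6° = 11.2 + 10.09·4.3·0.8560·0.5914 = 33.164 kPa
Denominator = 19.9·4.3·sin22.3°·cos22.3° = 19.9·4.3·0.3795·0.9252 = 30.042 kPa
FS = 33.164 / 30.042 = 1.104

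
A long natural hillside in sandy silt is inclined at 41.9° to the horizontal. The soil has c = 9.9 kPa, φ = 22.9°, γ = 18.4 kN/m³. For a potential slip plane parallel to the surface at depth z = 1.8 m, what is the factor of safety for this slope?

FS = 1.07

For an infinite slope with a slip plane parallel to the surface (no pore pressure): FS = [c + γz cos²β tanφ] / [γz sinβ cosβ].
γz = 18.4·1.8 = 33.12 kN/m²
Numerator = 9.9 + 33.12·cos²41.9°·tan22.9° = 9.9 + 33.12·0.5540·0.4224 = 17.651 kPa
Denominator = 33.12·sin41.9°·cos41.9° = 33.12·0.6678·0.7443 = 16.463 kPa
FS = 17.651 / 16.463 = 1.072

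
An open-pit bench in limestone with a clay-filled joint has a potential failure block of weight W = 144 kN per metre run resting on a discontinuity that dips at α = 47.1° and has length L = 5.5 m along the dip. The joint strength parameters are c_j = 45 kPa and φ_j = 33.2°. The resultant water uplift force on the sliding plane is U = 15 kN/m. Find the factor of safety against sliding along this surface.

FS = 2.86

Resolving the block weight along and normal to the plane and applying the Mohr–Coulomb strength on the joint:
N' = W cosα − U = 144·cos47.1° − 15 = 83.0 kN/m
Driving force T = W sinα = 144·sin47.1° = 105.5 kN/m
Resisting force R = c_j·L + N'·tanφ_j = 45·5.5 + 83.0·tan33.2° = 247.5 + 54.3 = 301.8 kN/m
FS = R / T = 301.8 / 105.5 = 2.861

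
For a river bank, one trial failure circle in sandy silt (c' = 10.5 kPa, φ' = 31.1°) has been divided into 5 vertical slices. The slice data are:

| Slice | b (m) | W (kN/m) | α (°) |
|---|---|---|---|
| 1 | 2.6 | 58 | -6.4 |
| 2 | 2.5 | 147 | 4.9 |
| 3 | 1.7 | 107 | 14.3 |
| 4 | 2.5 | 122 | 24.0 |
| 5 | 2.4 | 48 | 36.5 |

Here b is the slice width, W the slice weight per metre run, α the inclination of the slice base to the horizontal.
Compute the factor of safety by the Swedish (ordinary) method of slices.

FS = 3.69

Ordinary method of slices: FS = Σ[c'·Δl_i + (W_i cosα_i)·tanφ'] / Σ W_i sinα_i, with Δl_i = b_i / cosα_i.
Slice 1: Δl = 2.6/cos(-6.4°) = 2.616 m; N'_1 = 58·cos(-6.4°) = 57.6; c'Δl = 27.47; W sinα = -6.5
Slice 2: Δl = 2.5/cos4.9° = 2.509 m; N'_2 = 147·cos4.9° = 146.5; c'Δl = 26.35; W sinα = 12.6
Slice 3: Δl = 1.7/cos14.3° = 1.754 m; N'_3 = 107·cos14.3° = 103.7; c'Δl = 18.42; W sinα = 26.4
Slice 4: Δl = 2.5/cos24.0° = 2.737 m; N'_4 = 122·cos24.0° = 111.5; c'Δl = 28.73; W sinα = 49.6
Slice 5: Δl = 2.4/cos36.5° = 2.986 m; N'_5 = 48·cos36.5° = 38.6; c'Δl = 31.35; W sinα = 28.6
Σc'Δl = 132.3 kN/m; ΣN' = 457.8 kN/m; ΣW sinα = 110.7 kN/m
Resisting = 132.3 + 457.8·tan31.1° = 132.3 + 276.2 = 408.5 kN/m
FS = 408.5 / 110.7 = 3.690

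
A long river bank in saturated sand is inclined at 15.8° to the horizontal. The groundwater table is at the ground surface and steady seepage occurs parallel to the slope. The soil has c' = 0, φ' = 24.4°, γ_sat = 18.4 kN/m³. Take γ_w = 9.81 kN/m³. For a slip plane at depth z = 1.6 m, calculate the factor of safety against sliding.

FS = 0.75

With seepage parallel to the slope and the water table at the surface, the effective normal stress on the slip plane uses the buoyant unit weight γ' = γ_sat − γ_w while the driving shear stress uses γ_sat:
FS = [c' + γ' z cos²β tanφ'] / [γ_sat z sinβ cosβ]
(For c' = 0 this reduces to FS = (γ'/γ_sat)·tanφ'/tanβ.)
γ' = 18.4 − 9.81 = 8.59 kN/m³
Numerator = 0.0 + 8.59·1.6·cos²15.8°·tan24.4° = 0.0 + 8.59·1.6·0.9259·0.4536 = 5.772 kPa
Denominator = 18.4·1.6·sin15.8°·cos15.8° = 18.4·1.6·0.2723·0.9622 = 7.713 kPa
FS = 5.772 / 7.713 = 0.748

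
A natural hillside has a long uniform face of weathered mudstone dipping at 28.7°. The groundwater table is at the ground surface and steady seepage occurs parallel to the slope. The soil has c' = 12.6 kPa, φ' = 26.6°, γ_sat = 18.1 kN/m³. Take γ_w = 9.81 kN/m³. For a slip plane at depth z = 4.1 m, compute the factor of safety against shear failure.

FS = 0.82

With seepage parallel to the slope and the water table at the surface, the effective normal stress on the slip plane uses the buoyant unit weight γ' = γ_sat − γ_w while the driving shear stress uses γ_sat:
FS = [c' + γ' z cos²β tanφ'] / [γ_sat z sinβ cosβ]
γ' = 18.1 − 9.81 = 8.29 kN/m³
Numerator = 12.6 + 8.29·4.1·cos²28.7°·tan26.6° = 12.6 + 8.29·4.1·0.7694·0.5008 = 25.695 kPa
Denominator = 18.1·4.1·sin28.7°·cos28.7° = 18.1·4.1·0.4802·0.8771 = 31.259 kPa
FS = 25.695 / 31.259 = 0.822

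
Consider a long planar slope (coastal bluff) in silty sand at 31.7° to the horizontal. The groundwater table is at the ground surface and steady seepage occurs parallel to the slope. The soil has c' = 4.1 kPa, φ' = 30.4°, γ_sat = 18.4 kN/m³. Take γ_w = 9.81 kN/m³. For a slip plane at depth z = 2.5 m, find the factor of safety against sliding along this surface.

FS = 0.64

With seepage parallel to the slope and the water table at the surface, the effective normal stress on the slip plane uses the buoyant unit weight γ' = γ_sat − γ_w while the driving shear stress uses γ_sat:
FS = [c' + γ' z cos²β tanφ'] / [γ_sat z sinβ cosβ]
γ' = 18.4 − 9.81 = 8.59 kN/m³
Numerator = 4.1 + 8.59·2.5·cos²31.7°·tan30.4° = 4.1 + 8.59·2.5·0.7239·0.5867 = 13.220 kPa
Denominator = 18.4·2.5·sin31.7°·cos31.7° = 18.4·2.5·0.5255·0.8508 = 20.566 kPa
FS = 13.220 / 20.566 = 0.643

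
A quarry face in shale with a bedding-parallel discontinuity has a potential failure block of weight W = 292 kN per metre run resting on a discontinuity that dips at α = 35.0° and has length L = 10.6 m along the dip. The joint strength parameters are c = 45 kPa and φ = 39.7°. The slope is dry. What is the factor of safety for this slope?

FS = 4.03

Resolving the block weight along and normal to the plane and applying the Mohr–Coulomb strength on the joint:
N' = W cosα = 292·cos35.0° = 239.2 kN/m
Driving force T = W sinα = 292·sin35.0° = 167.5 kN/m
Resisting force R = c·L + N'·tanφ = 45·10.6 + 239.2·tan39.7° = 477.0 + 198.6 = 675.6 kN/m
FS = R / T = 675.6 / 167.5 = 4.034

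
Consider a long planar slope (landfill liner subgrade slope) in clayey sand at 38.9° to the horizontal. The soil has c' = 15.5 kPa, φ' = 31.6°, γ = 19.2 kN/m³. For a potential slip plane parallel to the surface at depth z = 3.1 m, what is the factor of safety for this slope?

FS = 1.30

For an infinite slope with a slip plane parallel to the surface (no pore pressure): FS = [c' + γz cos²β tanφ'] / [γz sinβ cosβ].
γz = 19.2·3.1 = 59.52 kN/m²
Numerator = 15.5 + 59.52·cos²38.9°·tan31.6° = 15.5 + 59.52·0.6057·0.6152 = 37.678 kPa
Denominator = 59.52·sin38.9°·cos38.9° = 59.52·0.6280·0.7782 = 29.088 kPa
FS = 37.678 / 29.088 = 1.295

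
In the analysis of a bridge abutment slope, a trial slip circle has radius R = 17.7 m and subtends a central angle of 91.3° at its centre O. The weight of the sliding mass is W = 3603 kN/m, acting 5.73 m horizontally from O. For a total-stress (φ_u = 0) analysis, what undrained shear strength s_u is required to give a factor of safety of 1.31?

s_u = 54.2 kPa

FS = s_u·L_a·R / (W·d), so s_u = FS·W·d / (L_a·R).
Arc length L_a = R·θ = 17.7·(91.3°·π/180) = 17.7·1.5935 = 28.20 m
s_u = 1.31·3603·5.73 / (28.20·17.7) = 27045.2 / 499.22 = 54.17 kPa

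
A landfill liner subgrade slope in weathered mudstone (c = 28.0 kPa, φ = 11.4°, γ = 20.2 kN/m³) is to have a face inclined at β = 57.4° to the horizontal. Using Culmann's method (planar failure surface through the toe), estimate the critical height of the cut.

Culmann's analysis gives the critical failure plane at α_cr = (β + φ)/2 = (57.4 + 11.4)/2 = 34.4°, and the critical height
H_c = (4c/γ) · sinβ cosφ / [1 − cos(β − φ)]
    = (4·28.0/20.2) · sin57.4°·cos11.4° / [1 − cos(46.0°)]
    = 5.545 · 0.8425·0.9803 / [1 − 0.6947]
    = 5.545 · 0.8258 / 0.3053
    = 15.00 m

H_c = 15.00 m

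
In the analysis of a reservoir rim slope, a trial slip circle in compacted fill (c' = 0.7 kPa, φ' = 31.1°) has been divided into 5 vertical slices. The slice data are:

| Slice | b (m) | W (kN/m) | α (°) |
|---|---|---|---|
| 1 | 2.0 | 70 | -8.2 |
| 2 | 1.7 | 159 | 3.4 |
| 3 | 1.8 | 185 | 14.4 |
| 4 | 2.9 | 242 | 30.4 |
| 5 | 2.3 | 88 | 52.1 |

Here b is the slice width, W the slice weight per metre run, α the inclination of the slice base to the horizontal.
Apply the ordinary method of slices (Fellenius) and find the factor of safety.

Ordinary method of slices: FS = Σ[c'·Δl_i + (W_i cosα_i)·tanφ'] / Σ W_i sinα_i, with Δl_i = b_i / cosα_i.
Slice 1: Δl = 2.0/cos(-8.2°) = 2.021 m; N'_1 = 70·cos(-8.2°) = 69.3; c'Δl = 1.41; W sinα = -10.0
Slice 2: Δl = 1.7/cos3.4° = 1.703 m; N'_2 = 159·cos3.4° = 158.7; c'Δl = 1.19; W sinα = 9.4
Slice 3: Δl = 1.8/cos14.4° = 1.858 m; N'_3 = 185·cos14.4° = 179.2; c'Δl = 1.30; W sinα = 46.0
Slice 4: Δl = 2.9/cos30.4° = 3.362 m; N'_4 = 242·cos30.4° = 208.7; c'Δl = 2.35; W sinα = 122.5
Slice 5: Δl = 2.3/cos52.1° = 3.744 m; N'_5 = 88·cos52.1° = 54.1; c'Δl = 2.62; W sinα = 69.4
Σc'Δl = 8.9 kN/m; ΣN' = 670.0 kN/m; ΣW sinα = 237.4 kN/m
Resisting = 8.9 + 670.0·tan31.1° = 8.9 + 404.2 = 413.0 kN/m
FS = 413.0 / 237.4 = 1.740

FS = 1.74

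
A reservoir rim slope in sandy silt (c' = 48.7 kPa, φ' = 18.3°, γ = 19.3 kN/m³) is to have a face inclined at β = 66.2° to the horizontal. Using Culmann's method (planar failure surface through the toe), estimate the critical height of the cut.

Culmann's analysis gives the critical failure plane at α_cr = (β + φ')/2 = (66.2 + 18.3)/2 = 42.2°, and the critical height
H_c = (4c'/γ) · sinβ cosφ' / [1 − cos(β − φ')]
    = (4·48.7/19.3) · sin66.2°·cos18.3° / [1 − cos(47.9°)]
    = 10.093 · 0.9150·0.9494 / [1 − 0.6704]
    = 10.093 · 0.8687 / 0.3296
    = 26.60 m

H_c = 26.60 m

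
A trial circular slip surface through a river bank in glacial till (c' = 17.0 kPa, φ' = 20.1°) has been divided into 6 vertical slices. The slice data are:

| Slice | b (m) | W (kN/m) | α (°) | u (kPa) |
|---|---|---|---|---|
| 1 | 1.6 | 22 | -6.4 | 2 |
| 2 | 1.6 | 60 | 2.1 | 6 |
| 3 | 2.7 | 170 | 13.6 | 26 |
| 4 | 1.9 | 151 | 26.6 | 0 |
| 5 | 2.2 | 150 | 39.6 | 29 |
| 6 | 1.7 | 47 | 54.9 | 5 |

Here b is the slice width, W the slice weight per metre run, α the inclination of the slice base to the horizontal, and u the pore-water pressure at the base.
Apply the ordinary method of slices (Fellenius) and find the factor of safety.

FS = 1.50

Ordinary method of slices: FS = Σ[c'·Δl_i + (W_i cosα_i − u_i·Δl_i)·tanφ'] / Σ W_i sinα_i, with Δl_i = b_i / cosα_i.
Slice 1: Δl = 1.6/cos(-6.4°) = 1.610 m; N'_1 = 22·cos(-6.4°) − 2·1.610 = 18.6; c'Δl = 27.37; W sinα = -2.5
Slice 2: Δl = 1.6/cos2.1° = 1.601 m; N'_2 = 60·cos2.1° − 6·1.601 = 50.4; c'Δl = 27.22; W sinα = 2.2
Slice 3: Δl = 2.7/cos13.6° = 2.778 m; N'_3 = 170·cos13.6° − 26·2.778 = 93.0; c'Δl = 47.22; W sinα = 40.0
Slice 4: Δl = 1.9/cos26.6° = 2.125 m; N'_4 = 151·cos26.6° − 0·2.125 = 135.0; c'Δl = 36.12; W sinα = 67.6
Slice 5: Δl = 2.2/cos39.6° = 2.855 m; N'_5 = 150·cos39.6° − 29·2.855 = 32.8; c'Δl = 48.54; W sinα = 95.6
Slice 6: Δl = 1.7/cos54.9° = 2.956 m; N'_6 = 47·cos54.9° − 5·2.956 = 12.2; c'Δl = 50.26; W sinα = 38.5
Σc'Δl = 236.7 kN/m; ΣN' = 342.0 kN/m; ΣW sinα = 241.4 kN/m
Resisting = 236.7 + 342.0·tan20.1° = 236.7 + 125.2 = 361.9 kN/m
FS = 361.9 / 241.4 = 1.499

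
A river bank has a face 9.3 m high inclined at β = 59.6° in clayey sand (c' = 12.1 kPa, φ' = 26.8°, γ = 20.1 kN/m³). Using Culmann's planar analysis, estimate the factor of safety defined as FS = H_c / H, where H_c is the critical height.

FS = 1.25

H_c = (4c'/γ) · sinβ cosφ' / [1 − cos(β − φ')]
    = (4·12.1/20.1) · sin59.6°·cos26.8° / [1 − cos32.8°]
    = 2.408 · 0.7699 / 0.1594 = 11.63 m
FS = H_c / H = 11.63 / 9.3 = 1.250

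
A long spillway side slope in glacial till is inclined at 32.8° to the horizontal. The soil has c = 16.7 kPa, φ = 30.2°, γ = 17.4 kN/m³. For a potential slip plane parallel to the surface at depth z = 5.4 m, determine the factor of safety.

For an infinite slope with a slip plane parallel to the surface (no pore pressure): FS = [c + γz cos²β tanφ] / [γz sinβ cosβ].
γz = 17.4·5.4 = 93.96 kN/m²
Numerator = 16.7 + 93.96·cos²32.8°·tan30.2° = 16.7 + 93.96·0.7066·0.5820 = 55.339 kPa
Denominator = 93.96·sin32.8°·cos32.8° = 93.96·0.5417·0.8406 = 42.784 kPa
FS = 55.339 / 42.784 = 1.293

FS = 1.29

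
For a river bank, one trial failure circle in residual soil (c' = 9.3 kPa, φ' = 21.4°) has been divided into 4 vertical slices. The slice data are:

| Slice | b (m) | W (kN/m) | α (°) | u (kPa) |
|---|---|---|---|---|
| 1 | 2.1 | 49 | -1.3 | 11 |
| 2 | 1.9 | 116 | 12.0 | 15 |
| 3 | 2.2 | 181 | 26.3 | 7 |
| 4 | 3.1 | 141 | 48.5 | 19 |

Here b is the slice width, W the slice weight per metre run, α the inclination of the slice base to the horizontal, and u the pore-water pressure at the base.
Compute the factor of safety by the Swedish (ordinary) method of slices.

Ordinary method of slices: FS = Σ[c'·Δl_i + (W_i cosα_i − u_i·Δl_i)·tanφ'] / Σ W_i sinα_i, with Δl_i = b_i / cosα_i.
Slice 1: Δl = 2.1/cos(-1.3°) = 2.101 m; N'_1 = 49·cos(-1.3°) − 11·2.101 = 25.9; c'Δl = 19.54; W sinα = -1.1
Slice 2: Δl = 1.9/cos12.0° = 1.942 m; N'_2 = 116·cos12.0° − 15·1.942 = 84.3; c'Δl = 18.06; W sinα = 24.1
Slice 3: Δl = 2.2/cos26.3° = 2.454 m; N'_3 = 181·cos26.3° − 7·2.454 = 145.1; c'Δl = 22.82; W sinα = 80.2
Slice 4: Δl = 3.1/cos48.5° = 4.678 m; N'_4 = 141·cos48.5° − 19·4.678 = 4.5; c'Δl = 43.51; W sinα = 105.6
Σc'Δl = 103.9 kN/m; ΣN' = 259.8 kN/m; ΣW sinα = 208.8 kN/m
Resisting = 103.9 + 259.8·tan21.4° = 103.9 + 101.8 = 205.8 kN/m
FS = 205.8 / 208.8 = 0.985

FS = 0.99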